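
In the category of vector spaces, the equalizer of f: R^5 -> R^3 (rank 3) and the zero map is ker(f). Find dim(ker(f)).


The equalizer of f and the zero map is ker(f).
By the rank-nullity theorem: dim(ker(f)) = dim(domain) - rank(f).
dim(ker(f)) = 5 - 3 = 2

2


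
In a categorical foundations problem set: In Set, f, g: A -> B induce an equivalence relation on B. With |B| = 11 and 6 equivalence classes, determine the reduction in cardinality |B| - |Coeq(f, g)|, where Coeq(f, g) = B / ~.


The coequalizer Coeq(f, g) = B / ~ has one element per equivalence class.
|B| = 11, |Coeq(f, g)| = 6.
|B| - |Coeq(f, g)| = 11 - 6 = 5.

5


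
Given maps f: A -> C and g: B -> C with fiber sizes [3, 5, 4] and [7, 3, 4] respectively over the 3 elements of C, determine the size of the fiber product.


The pullback A x_C B consists of pairs (a, b) with f(a) = g(b).
For each element c in C, the fiber product has |f^-1(c)| * |g^-1(c)| elements.
Summing over C: 3 * 7 + 5 * 3 + 4 * 4
= 21 + 15 + 16 = 52

52


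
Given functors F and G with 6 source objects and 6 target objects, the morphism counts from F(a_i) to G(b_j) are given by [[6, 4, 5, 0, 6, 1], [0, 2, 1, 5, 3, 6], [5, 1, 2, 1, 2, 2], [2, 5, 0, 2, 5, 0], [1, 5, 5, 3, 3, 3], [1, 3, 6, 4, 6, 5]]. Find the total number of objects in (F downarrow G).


Objects of (F downarrow G) are triples (a, b, h: F(a)->G(b)).
The count equals the sum of all entries in the hom-matrix.
sum(row 0) = 22
sum(row 1) = 17
sum(row 2) = 13
sum(row 3) = 14
sum(row 4) = 20
sum(row 5) = 25
Grand total = 111

111


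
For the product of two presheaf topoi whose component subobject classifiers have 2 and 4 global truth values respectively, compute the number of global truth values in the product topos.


In a product of presheaf topoi E_1 x E_2, the subobject classifier
is Omega = Omega_1 x Omega_2 (componentwise), so
|Omega(top)| = |Omega_1(top_1)| * |Omega_2(top_2)|.
= 2 * 4 = 8.

8


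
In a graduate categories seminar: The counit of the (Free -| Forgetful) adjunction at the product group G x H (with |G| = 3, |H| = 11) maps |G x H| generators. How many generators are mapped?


The counit epsilon_K: F(U(K)) -> K of the Free-Forgetful adjunction
maps |K| generators of F(U(K)) into K. For K = G x H (the product group),
|G x H| = |G| * |H|.
Total generators mapped = 3 * 11 = 33.

33


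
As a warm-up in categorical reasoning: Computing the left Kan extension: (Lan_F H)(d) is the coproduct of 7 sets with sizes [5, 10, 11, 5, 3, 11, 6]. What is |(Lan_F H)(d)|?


Pointwise, the left Kan extension (Lan_F H)(d) is the colimit, indexed
by the comma category (F downarrow d), of H composed with the
projection (F downarrow d) -> C. Here that colimit is given
as a coproduct (disjoint union) of sets, so its cardinality is the
sum of the sizes of the summands.
Coproduct of sets with sizes: 5 + 10 + 11 + 5 + 3 + 11 + 6
= 51

51


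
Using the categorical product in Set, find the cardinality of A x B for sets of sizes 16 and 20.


In Set, the product A x B is the Cartesian product.
By the universal property, |A x B| = |A| * |B|.
|A x B| = 16 * 20 = 320

320


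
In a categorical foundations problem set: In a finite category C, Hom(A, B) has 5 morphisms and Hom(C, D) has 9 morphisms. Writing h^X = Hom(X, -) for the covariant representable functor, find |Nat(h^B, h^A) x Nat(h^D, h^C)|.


By the Yoneda lemma, Nat(h^B, h^A) is isomorphic to Hom(A, B),
so |Nat(h^B, h^A)| = |Hom(A, B)| and |Nat(h^D, h^C)| = |Hom(C, D)|.
|Hom(A, B)| = 5, |Hom(C, D)| = 9.
|Nat(h^B, h^A) x Nat(h^D, h^C)| = 5 * 9 = 45

45


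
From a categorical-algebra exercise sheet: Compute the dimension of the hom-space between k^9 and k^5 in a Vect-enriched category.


In Vect-enriched categories, Hom(k^n, k^m) is the space of m x n matrices.
dim(Hom(k^9, k^5)) = 5 * 9 = 45

45


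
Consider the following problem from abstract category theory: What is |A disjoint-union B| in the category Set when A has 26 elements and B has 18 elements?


In Set, the coproduct A + B is the disjoint union.
|A + B| = |A| + |B| = 26 + 18 = 44

44


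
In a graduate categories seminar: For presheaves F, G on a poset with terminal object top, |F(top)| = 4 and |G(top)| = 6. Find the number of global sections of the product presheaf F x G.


Global sections of a presheaf on a poset with terminal top satisfy
Gamma(H) ~ H(top). Presheaves admit pointwise products, so
(F x G)(top) = F(top) x G(top) (Cartesian product).
|Gamma(F x G)| = |F(top)| * |G(top)| = 4 * 6 = 24.

24


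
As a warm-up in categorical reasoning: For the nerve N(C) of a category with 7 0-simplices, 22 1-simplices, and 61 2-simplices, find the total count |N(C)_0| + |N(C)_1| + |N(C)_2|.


The 2-skeleton of the nerve N(C) consists of simplices in dimensions 0, 1, 2:
  |N(C)_0| = 7 (objects)
  |N(C)_1| = 22 (morphisms)
  |N(C)_2| = 61 (composable pairs)
Total = 7 + 22 + 61 = 90

90


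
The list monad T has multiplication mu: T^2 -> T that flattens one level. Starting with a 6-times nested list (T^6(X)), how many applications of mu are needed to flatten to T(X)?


Each application of mu: T^2 -> T removes one layer of nesting.
Starting at depth 6 (i.e., T^6(X)), we need to reach T(X).
Number of mu applications = 6 - 1 = 5

5


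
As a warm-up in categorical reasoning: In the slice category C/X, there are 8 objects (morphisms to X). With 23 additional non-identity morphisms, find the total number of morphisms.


In the slice category C/X, objects are morphisms to X.
Identity morphisms: 8 (one per object of C/X).
Non-identity morphisms: 23.
Total = 8 + 23 = 31

31


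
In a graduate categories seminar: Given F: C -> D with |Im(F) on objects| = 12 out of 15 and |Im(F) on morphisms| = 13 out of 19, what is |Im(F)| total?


The image of F consists of distinct objects and distinct morphisms.
|Im(F)| on objects = 12
|Im(F)| on morphisms = 13
Total image cardinality = 12 + 13 = 25

25


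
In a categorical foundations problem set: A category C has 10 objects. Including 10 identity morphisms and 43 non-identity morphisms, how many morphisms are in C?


Each object has an identity morphism, giving 10 identities.
Adding the 43 non-identity morphisms:
Total = 10 + 43 = 53

53


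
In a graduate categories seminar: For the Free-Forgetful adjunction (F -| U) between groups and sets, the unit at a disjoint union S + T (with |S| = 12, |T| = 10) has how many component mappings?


The unit eta_X: X -> U(F(X)) of the Free-Forgetful adjunction
maps each element of X to a generator of F(X). For X = S + T (disjoint
union in Set), |S + T| = |S| + |T|.
Total mappings = 12 + 10 = 22.

22


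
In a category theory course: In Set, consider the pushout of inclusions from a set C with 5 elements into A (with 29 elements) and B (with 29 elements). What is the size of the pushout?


The pushout A +_C B identifies the images of C in A and B.
|A +_C B| = |A| + |B| - |C| (for injections).
= 29 + 29 - 5 = 53

53


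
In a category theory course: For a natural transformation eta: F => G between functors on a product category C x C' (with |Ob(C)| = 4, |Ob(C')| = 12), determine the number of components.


A natural transformation eta: F => G assigns one component morphism per
object of the domain category.
The domain is the product category C x C', so
|Ob(C x C')| = |Ob(C)| * |Ob(C')| = 4 * 12 = 48.
Therefore eta has 48 component morphisms.

48


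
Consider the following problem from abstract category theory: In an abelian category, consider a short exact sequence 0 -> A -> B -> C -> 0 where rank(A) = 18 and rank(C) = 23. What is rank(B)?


For a short exact sequence 0 -> A -> B -> C -> 0,
rank is additive: rank(B) = rank(A) + rank(C).
rank(B) = 18 + 23 = 41

41


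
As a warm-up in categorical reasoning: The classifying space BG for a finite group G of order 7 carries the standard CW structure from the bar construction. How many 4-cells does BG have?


In the bar-construction CW model of BG, the n-cells are indexed by
n-tuples [g_1|...|g_n] of non-identity elements of G (degenerate
simplices with some g_i = e do not contribute cells), so there are
(|G| - 1)^n n-cells.
For dim = 4 with |G| = 7:
cells = (7 - 1)^4 = 6^4 = 1296

1296


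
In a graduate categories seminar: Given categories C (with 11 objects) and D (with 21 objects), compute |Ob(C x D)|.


The product category C x D has objects that are pairs (c, d).
Number of pairs = |Ob(C)| * |Ob(D)| = 11 * 21 = 231

231


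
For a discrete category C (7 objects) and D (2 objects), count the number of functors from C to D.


A functor from a discrete category C to D is determined by
where each object maps. Each of the 7 objects of C can map
to any of the 2 objects of D independently.
Number of functors = 2^7 = 128

128


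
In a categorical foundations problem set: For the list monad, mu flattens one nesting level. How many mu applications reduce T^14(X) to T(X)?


Each application of mu: T^2 -> T removes one layer of nesting.
Starting at depth 14 (i.e., T^14(X)), we need to reach T(X).
Number of mu applications = 14 - 1 = 13

13


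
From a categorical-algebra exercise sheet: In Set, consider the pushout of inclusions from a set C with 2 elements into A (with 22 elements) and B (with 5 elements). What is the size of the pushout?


The pushout A +_C B identifies the images of C in A and B.
|A +_C B| = |A| + |B| - |C| (for injections).
= 22 + 5 - 2 = 25

25


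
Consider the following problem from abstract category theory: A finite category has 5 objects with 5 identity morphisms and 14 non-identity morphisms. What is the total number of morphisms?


Each object has an identity morphism, giving 5 identities.
Adding the 14 non-identity morphisms:
Total = 5 + 14 = 19

19


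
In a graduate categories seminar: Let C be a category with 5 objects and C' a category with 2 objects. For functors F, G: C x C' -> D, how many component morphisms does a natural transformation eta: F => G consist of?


A natural transformation eta: F => G assigns one component morphism per
object of the domain category.
The domain is the product category C x C', so
|Ob(C x C')| = |Ob(C)| * |Ob(C')| = 5 * 2 = 10.
Therefore eta has 10 component morphisms.

10


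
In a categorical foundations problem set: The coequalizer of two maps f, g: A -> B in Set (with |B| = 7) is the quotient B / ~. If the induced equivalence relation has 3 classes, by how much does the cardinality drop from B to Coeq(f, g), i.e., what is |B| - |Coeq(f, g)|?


The coequalizer Coeq(f, g) = B / ~ has one element per equivalence class.
|B| = 7, |Coeq(f, g)| = 3.
|B| - |Coeq(f, g)| = 7 - 3 = 4.

4


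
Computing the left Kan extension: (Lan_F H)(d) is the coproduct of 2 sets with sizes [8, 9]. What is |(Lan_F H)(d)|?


Pointwise, the left Kan extension (Lan_F H)(d) is the colimit, indexed
by the comma category (F downarrow d), of H composed with the
projection (F downarrow d) -> C. Here that colimit is given
as a coproduct (disjoint union) of sets, so its cardinality is the
sum of the sizes of the summands.
Coproduct of sets with sizes: 8 + 9
= 17

17


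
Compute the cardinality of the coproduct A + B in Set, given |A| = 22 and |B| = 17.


In Set, the coproduct A + B is the disjoint union.
|A + B| = |A| + |B| = 22 + 17 = 39

39


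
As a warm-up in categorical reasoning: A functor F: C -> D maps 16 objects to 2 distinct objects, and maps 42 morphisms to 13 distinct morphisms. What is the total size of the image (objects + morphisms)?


The image of F consists of distinct objects and distinct morphisms.
|Im(F)| on objects = 2
|Im(F)| on morphisms = 13
Total image cardinality = 2 + 13 = 15

15


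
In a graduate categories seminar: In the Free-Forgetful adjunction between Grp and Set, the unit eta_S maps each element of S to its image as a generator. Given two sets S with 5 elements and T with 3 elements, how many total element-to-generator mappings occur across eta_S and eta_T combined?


The unit eta_X: X -> U(F(X)) of the Free-Forgetful adjunction
maps each element of X to a generator of F(X). For X = S + T (disjoint
union in Set), |S + T| = |S| + |T|.
Total mappings = 5 + 3 = 8.

8


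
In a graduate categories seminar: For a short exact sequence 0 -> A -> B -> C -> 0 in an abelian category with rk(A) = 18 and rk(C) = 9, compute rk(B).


For a short exact sequence 0 -> A -> B -> C -> 0,
rank is additive: rank(B) = rank(A) + rank(C).
rank(B) = 18 + 9 = 27

27


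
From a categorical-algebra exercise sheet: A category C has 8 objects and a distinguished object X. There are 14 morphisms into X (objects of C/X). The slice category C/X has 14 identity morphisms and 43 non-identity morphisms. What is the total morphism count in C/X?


In the slice category C/X, objects are morphisms to X.
Identity morphisms: 14 (one per object of C/X).
Non-identity morphisms: 43.
Total = 14 + 43 = 57

57


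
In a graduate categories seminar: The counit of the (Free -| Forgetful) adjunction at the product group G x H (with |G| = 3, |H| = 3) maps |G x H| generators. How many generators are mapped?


The counit epsilon_K: F(U(K)) -> K of the Free-Forgetful adjunction
maps |K| generators of F(U(K)) into K. For K = G x H (the product group),
|G x H| = |G| * |H|.
Total generators mapped = 3 * 3 = 9.

9


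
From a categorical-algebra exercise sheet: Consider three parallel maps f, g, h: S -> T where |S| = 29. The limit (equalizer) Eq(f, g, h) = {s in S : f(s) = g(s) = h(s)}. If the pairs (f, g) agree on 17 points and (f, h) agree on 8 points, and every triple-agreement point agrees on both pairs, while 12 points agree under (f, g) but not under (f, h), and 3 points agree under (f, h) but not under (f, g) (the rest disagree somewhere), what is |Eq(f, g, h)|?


Eq(f, g, h) is the triple-agreement set: points in S where all three
maps take the same value. Using inclusion-exclusion on the pairwise data:
Pair (f, g) agrees on 17 points; pair (f, h) on 8 points.
Points agreeing under (f, g) but not (f, h) = 12; under (f, h) but not (f, g) = 3.
Triple-agreement = agreement-in-(f, g) minus points that agree under (f, g) but not (f, h):
|Eq(f, g, h)| = 17 - 12 = 5
(cross-check via (f, h): 8 - 3 = 5.)

5


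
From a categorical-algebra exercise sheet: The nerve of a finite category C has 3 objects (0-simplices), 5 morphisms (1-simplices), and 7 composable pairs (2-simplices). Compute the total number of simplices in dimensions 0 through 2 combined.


The 2-skeleton of the nerve N(C) consists of simplices in dimensions 0, 1, 2:
  |N(C)_0| = 3 (objects)
  |N(C)_1| = 5 (morphisms)
  |N(C)_2| = 7 (composable pairs)
Total = 3 + 5 + 7 = 15

15


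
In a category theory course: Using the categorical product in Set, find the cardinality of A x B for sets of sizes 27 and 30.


In Set, the product A x B is the Cartesian product.
By the universal property, |A x B| = |A| * |B|.
|A x B| = 27 * 30 = 810

810


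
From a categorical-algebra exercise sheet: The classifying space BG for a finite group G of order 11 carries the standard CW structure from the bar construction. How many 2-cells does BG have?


In the bar-construction CW model of BG, the n-cells are indexed by
n-tuples [g_1|...|g_n] of non-identity elements of G (degenerate
simplices with some g_i = e do not contribute cells), so there are
(|G| - 1)^n n-cells.
For dim = 2 with |G| = 11:
cells = (11 - 1)^2 = 10^2 = 100

100


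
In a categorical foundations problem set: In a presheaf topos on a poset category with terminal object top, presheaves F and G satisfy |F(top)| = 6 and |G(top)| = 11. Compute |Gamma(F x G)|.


Global sections of a presheaf on a poset with terminal top satisfy
Gamma(H) ~ H(top). Presheaves admit pointwise products, so
(F x G)(top) = F(top) x G(top) (Cartesian product).
|Gamma(F x G)| = |F(top)| * |G(top)| = 6 * 11 = 66.

66


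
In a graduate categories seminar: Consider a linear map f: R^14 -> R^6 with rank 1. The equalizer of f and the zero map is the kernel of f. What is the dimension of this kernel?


The equalizer of f and the zero map is ker(f).
By the rank-nullity theorem: dim(ker(f)) = dim(domain) - rank(f).
dim(ker(f)) = 14 - 1 = 13

13


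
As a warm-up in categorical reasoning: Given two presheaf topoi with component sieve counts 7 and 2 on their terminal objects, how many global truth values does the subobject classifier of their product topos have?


In a product of presheaf topoi E_1 x E_2, the subobject classifier
is Omega = Omega_1 x Omega_2 (componentwise), so
|Omega(top)| = |Omega_1(top_1)| * |Omega_2(top_2)|.
= 7 * 2 = 14.

14


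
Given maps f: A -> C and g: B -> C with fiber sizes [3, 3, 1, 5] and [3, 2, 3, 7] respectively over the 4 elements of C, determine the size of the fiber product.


The pullback A x_C B consists of pairs (a, b) with f(a) = g(b).
For each element c in C, the fiber product has |f^-1(c)| * |g^-1(c)| elements.
Summing over C: 3 * 3 + 3 * 2 + 1 * 3 + 5 * 7
= 9 + 6 + 3 + 35 = 53

53


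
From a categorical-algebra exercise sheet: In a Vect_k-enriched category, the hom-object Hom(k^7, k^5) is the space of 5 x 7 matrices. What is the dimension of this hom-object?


In Vect-enriched categories, Hom(k^n, k^m) is the space of m x n matrices.
dim(Hom(k^7, k^5)) = 5 * 7 = 35

35


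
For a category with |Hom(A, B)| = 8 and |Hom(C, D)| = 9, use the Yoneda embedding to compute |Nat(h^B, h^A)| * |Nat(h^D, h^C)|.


By the Yoneda lemma, Nat(h^B, h^A) is isomorphic to Hom(A, B),
so |Nat(h^B, h^A)| = |Hom(A, B)| and |Nat(h^D, h^C)| = |Hom(C, D)|.
|Hom(A, B)| = 8, |Hom(C, D)| = 9.
|Nat(h^B, h^A) x Nat(h^D, h^C)| = 8 * 9 = 72

72


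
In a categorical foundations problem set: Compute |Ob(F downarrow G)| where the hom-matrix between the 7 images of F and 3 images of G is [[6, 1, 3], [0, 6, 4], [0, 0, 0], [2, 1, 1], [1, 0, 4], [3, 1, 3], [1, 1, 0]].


Objects of (F downarrow G) are triples (a, b, h: F(a)->G(b)).
The count equals the sum of all entries in the hom-matrix.
sum(row 0) = 10
sum(row 1) = 10
sum(row 2) = 0
sum(row 3) = 4
sum(row 4) = 5
sum(row 5) = 7
sum(row 6) = 2
Grand total = 38

38


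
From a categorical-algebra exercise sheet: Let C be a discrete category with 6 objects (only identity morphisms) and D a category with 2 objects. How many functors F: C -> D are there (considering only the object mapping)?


A functor from a discrete category C to D is determined by
where each object maps. Each of the 6 objects of C can map
to any of the 2 objects of D independently.
Number of functors = 2^6 = 64

64


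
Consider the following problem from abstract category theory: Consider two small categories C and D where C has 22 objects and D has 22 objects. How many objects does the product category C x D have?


The product category C x D has objects that are pairs (c, d).
Number of pairs = |Ob(C)| * |Ob(D)| = 22 * 22 = 484

484


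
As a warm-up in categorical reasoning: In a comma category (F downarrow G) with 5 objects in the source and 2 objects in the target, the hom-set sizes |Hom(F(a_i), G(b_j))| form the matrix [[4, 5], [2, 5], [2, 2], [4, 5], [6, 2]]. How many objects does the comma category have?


Objects of (F downarrow G) are triples (a, b, h: F(a)->G(b)).
The count equals the sum of all entries in the hom-matrix.
sum(row 0) = 9
sum(row 1) = 7
sum(row 2) = 4
sum(row 3) = 9
sum(row 4) = 8
Grand total = 37

37


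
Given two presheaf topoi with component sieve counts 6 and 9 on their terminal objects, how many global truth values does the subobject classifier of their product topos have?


In a product of presheaf topoi E_1 x E_2, the subobject classifier
is Omega = Omega_1 x Omega_2 (componentwise), so
|Omega(top)| = |Omega_1(top_1)| * |Omega_2(top_2)|.
= 6 * 9 = 54.

54


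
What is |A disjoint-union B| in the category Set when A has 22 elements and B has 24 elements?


In Set, the coproduct A + B is the disjoint union.
|A + B| = |A| + |B| = 22 + 24 = 46

46


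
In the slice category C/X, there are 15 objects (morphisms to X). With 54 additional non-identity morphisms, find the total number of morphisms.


In the slice category C/X, objects are morphisms to X.
Identity morphisms: 15 (one per object of C/X).
Non-identity morphisms: 54.
Total = 15 + 54 = 69

69


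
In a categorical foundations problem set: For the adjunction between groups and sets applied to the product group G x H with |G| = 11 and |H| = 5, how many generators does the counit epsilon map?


The counit epsilon_K: F(U(K)) -> K of the Free-Forgetful adjunction
maps |K| generators of F(U(K)) into K. For K = G x H (the product group),
|G x H| = |G| * |H|.
Total generators mapped = 11 * 5 = 55.

55


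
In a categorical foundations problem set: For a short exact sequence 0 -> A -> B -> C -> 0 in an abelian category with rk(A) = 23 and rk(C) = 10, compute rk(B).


For a short exact sequence 0 -> A -> B -> C -> 0,
rank is additive: rank(B) = rank(A) + rank(C).
rank(B) = 23 + 10 = 33

33


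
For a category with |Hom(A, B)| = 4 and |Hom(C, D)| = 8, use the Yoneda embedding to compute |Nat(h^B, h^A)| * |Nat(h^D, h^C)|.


By the Yoneda lemma, Nat(h^B, h^A) is isomorphic to Hom(A, B),
so |Nat(h^B, h^A)| = |Hom(A, B)| and |Nat(h^D, h^C)| = |Hom(C, D)|.
|Hom(A, B)| = 4, |Hom(C, D)| = 8.
|Nat(h^B, h^A) x Nat(h^D, h^C)| = 4 * 8 = 32

32


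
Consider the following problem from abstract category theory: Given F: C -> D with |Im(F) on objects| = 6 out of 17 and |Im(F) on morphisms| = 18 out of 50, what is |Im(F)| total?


The image of F consists of distinct objects and distinct morphisms.
|Im(F)| on objects = 6
|Im(F)| on morphisms = 18
Total image cardinality = 6 + 18 = 24

24


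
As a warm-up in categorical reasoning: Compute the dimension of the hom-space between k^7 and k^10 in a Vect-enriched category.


In Vect-enriched categories, Hom(k^n, k^m) is the space of m x n matrices.
dim(Hom(k^7, k^10)) = 10 * 7 = 70

70


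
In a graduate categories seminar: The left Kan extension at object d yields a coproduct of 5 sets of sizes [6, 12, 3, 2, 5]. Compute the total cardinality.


Pointwise, the left Kan extension (Lan_F H)(d) is the colimit, indexed
by the comma category (F downarrow d), of H composed with the
projection (F downarrow d) -> C. Here that colimit is given
as a coproduct (disjoint union) of sets, so its cardinality is the
sum of the sizes of the summands.
Coproduct of sets with sizes: 6 + 12 + 3 + 2 + 5
= 28

28


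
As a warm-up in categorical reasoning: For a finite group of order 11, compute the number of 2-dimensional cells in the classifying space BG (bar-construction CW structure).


In the bar-construction CW model of BG, the n-cells are indexed by
n-tuples [g_1|...|g_n] of non-identity elements of G (degenerate
simplices with some g_i = e do not contribute cells), so there are
(|G| - 1)^n n-cells.
For dim = 2 with |G| = 11:
cells = (11 - 1)^2 = 10^2 = 100

100


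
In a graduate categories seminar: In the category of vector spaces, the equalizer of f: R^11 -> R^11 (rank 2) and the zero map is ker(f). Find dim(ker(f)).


The equalizer of f and the zero map is ker(f).
By the rank-nullity theorem: dim(ker(f)) = dim(domain) - rank(f).
dim(ker(f)) = 11 - 2 = 9

9


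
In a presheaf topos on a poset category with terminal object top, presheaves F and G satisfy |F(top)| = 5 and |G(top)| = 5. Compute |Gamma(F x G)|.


Global sections of a presheaf on a poset with terminal top satisfy
Gamma(H) ~ H(top). Presheaves admit pointwise products, so
(F x G)(top) = F(top) x G(top) (Cartesian product).
|Gamma(F x G)| = |F(top)| * |G(top)| = 5 * 5 = 25.

25


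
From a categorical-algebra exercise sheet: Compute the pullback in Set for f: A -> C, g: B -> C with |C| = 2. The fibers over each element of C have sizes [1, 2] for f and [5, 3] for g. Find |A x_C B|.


The pullback A x_C B consists of pairs (a, b) with f(a) = g(b).
For each element c in C, the fiber product has |f^-1(c)| * |g^-1(c)| elements.
Summing over C: 1 * 5 + 2 * 3
= 5 + 6 = 11

11


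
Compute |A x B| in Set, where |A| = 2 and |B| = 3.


In Set, the product A x B is the Cartesian product.
By the universal property, |A x B| = |A| * |B|.
|A x B| = 2 * 3 = 6

6


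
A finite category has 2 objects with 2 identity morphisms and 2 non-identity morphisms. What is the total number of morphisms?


Each object has an identity morphism, giving 2 identities.
Adding the 2 non-identity morphisms:
Total = 2 + 2 = 4

4


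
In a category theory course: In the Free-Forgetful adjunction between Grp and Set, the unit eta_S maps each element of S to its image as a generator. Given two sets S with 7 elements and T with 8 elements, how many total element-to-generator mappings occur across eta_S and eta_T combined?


The unit eta_X: X -> U(F(X)) of the Free-Forgetful adjunction
maps each element of X to a generator of F(X). For X = S + T (disjoint
union in Set), |S + T| = |S| + |T|.
Total mappings = 7 + 8 = 15.

15


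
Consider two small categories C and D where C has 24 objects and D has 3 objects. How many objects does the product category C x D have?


The product category C x D has objects that are pairs (c, d).
Number of pairs = |Ob(C)| * |Ob(D)| = 24 * 3 = 72

72


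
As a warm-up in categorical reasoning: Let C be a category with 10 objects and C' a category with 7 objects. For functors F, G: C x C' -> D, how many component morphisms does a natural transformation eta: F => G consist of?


A natural transformation eta: F => G assigns one component morphism per
object of the domain category.
The domain is the product category C x C', so
|Ob(C x C')| = |Ob(C)| * |Ob(C')| = 10 * 7 = 70.
Therefore eta has 70 component morphisms.

70


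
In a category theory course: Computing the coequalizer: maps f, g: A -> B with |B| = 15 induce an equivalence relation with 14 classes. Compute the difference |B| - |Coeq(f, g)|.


The coequalizer Coeq(f, g) = B / ~ has one element per equivalence class.
|B| = 15, |Coeq(f, g)| = 14.
|B| - |Coeq(f, g)| = 15 - 14 = 1.

1


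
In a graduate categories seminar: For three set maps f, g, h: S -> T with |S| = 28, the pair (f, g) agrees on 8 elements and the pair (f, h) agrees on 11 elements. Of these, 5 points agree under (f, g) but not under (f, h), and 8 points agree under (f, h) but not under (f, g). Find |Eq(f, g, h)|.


Eq(f, g, h) is the triple-agreement set: points in S where all three
maps take the same value. Using inclusion-exclusion on the pairwise data:
Pair (f, g) agrees on 8 points; pair (f, h) on 11 points.
Points agreeing under (f, g) but not (f, h) = 5; under (f, h) but not (f, g) = 8.
Triple-agreement = agreement-in-(f, g) minus points that agree under (f, g) but not (f, h):
|Eq(f, g, h)| = 8 - 5 = 3
(cross-check via (f, h): 11 - 8 = 3.)

3


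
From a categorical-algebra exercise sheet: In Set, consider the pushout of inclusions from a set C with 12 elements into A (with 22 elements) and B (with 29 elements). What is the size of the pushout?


The pushout A +_C B identifies the images of C in A and B.
|A +_C B| = |A| + |B| - |C| (for injections).
= 22 + 29 - 12 = 39

39


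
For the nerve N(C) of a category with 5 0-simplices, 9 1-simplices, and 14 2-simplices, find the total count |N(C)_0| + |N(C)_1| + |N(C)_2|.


The 2-skeleton of the nerve N(C) consists of simplices in dimensions 0, 1, 2:
  |N(C)_0| = 5 (objects)
  |N(C)_1| = 9 (morphisms)
  |N(C)_2| = 14 (composable pairs)
Total = 5 + 9 + 14 = 28

28


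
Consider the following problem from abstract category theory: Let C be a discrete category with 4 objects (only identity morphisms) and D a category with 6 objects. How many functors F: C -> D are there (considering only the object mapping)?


A functor from a discrete category C to D is determined by
where each object maps. Each of the 4 objects of C can map
to any of the 6 objects of D independently.
Number of functors = 6^4 = 1296

1296


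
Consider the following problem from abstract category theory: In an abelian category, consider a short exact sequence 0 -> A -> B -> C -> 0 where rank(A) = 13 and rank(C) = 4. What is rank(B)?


For a short exact sequence 0 -> A -> B -> C -> 0,
rank is additive: rank(B) = rank(A) + rank(C).
rank(B) = 13 + 4 = 17

17


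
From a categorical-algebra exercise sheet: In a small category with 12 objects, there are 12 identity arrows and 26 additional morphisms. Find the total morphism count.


Each object has an identity morphism, giving 12 identities.
Adding the 26 non-identity morphisms:
Total = 12 + 26 = 38

38


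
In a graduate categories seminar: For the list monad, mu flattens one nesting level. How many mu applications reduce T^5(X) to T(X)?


Each application of mu: T^2 -> T removes one layer of nesting.
Starting at depth 5 (i.e., T^5(X)), we need to reach T(X).
Number of mu applications = 5 - 1 = 4

4


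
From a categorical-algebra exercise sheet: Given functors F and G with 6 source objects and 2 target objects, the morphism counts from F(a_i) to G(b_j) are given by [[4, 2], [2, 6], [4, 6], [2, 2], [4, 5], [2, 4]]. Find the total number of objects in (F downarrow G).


Objects of (F downarrow G) are triples (a, b, h: F(a)->G(b)).
The count equals the sum of all entries in the hom-matrix.
sum(row 0) = 6
sum(row 1) = 8
sum(row 2) = 10
sum(row 3) = 4
sum(row 4) = 9
sum(row 5) = 6
Grand total = 43

43


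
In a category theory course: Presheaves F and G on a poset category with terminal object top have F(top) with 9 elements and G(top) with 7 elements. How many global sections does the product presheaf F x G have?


Global sections of a presheaf on a poset with terminal top satisfy
Gamma(H) ~ H(top). Presheaves admit pointwise products, so
(F x G)(top) = F(top) x G(top) (Cartesian product).
|Gamma(F x G)| = |F(top)| * |G(top)| = 9 * 7 = 63.

63


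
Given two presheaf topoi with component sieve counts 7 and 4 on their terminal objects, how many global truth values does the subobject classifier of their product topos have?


In a product of presheaf topoi E_1 x E_2, the subobject classifier
is Omega = Omega_1 x Omega_2 (componentwise), so
|Omega(top)| = |Omega_1(top_1)| * |Omega_2(top_2)|.
= 7 * 4 = 28.

28


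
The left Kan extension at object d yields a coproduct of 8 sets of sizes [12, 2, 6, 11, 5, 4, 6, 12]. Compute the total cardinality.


Pointwise, the left Kan extension (Lan_F H)(d) is the colimit, indexed
by the comma category (F downarrow d), of H composed with the
projection (F downarrow d) -> C. Here that colimit is given
as a coproduct (disjoint union) of sets, so its cardinality is the
sum of the sizes of the summands.
Coproduct of sets with sizes: 12 + 2 + 6 + 11 + 5 + 4 + 6 + 12
= 58

58


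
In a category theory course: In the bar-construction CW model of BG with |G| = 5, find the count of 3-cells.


In the bar-construction CW model of BG, the n-cells are indexed by
n-tuples [g_1|...|g_n] of non-identity elements of G (degenerate
simplices with some g_i = e do not contribute cells), so there are
(|G| - 1)^n n-cells.
For dim = 3 with |G| = 5:
cells = (5 - 1)^3 = 4^3 = 64

64


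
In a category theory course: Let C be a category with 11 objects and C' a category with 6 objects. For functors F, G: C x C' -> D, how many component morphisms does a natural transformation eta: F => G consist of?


A natural transformation eta: F => G assigns one component morphism per
object of the domain category.
The domain is the product category C x C', so
|Ob(C x C')| = |Ob(C)| * |Ob(C')| = 11 * 6 = 66.
Therefore eta has 66 component morphisms.

66


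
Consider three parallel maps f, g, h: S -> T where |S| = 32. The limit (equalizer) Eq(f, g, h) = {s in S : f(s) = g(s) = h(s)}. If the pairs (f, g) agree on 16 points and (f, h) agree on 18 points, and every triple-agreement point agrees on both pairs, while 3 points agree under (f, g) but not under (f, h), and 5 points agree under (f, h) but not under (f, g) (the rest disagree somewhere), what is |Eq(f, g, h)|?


Eq(f, g, h) is the triple-agreement set: points in S where all three
maps take the same value. Using inclusion-exclusion on the pairwise data:
Pair (f, g) agrees on 16 points; pair (f, h) on 18 points.
Points agreeing under (f, g) but not (f, h) = 3; under (f, h) but not (f, g) = 5.
Triple-agreement = agreement-in-(f, g) minus points that agree under (f, g) but not (f, h):
|Eq(f, g, h)| = 16 - 3 = 13
(cross-check via (f, h): 18 - 5 = 13.)

13


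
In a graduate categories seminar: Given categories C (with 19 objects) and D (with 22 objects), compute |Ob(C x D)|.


The product category C x D has objects that are pairs (c, d).
Number of pairs = |Ob(C)| * |Ob(D)| = 19 * 22 = 418

418


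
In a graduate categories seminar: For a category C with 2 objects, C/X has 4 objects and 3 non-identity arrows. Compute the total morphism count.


In the slice category C/X, objects are morphisms to X.
Identity morphisms: 4 (one per object of C/X).
Non-identity morphisms: 3.
Total = 4 + 3 = 7

7


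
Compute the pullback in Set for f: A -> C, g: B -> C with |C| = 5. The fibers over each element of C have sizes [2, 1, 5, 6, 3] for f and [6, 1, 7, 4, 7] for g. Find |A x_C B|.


The pullback A x_C B consists of pairs (a, b) with f(a) = g(b).
For each element c in C, the fiber product has |f^-1(c)| * |g^-1(c)| elements.
Summing over C: 2 * 6 + 1 * 1 + 5 * 7 + 6 * 4 + 3 * 7
= 12 + 1 + 35 + 24 + 21 = 93

93


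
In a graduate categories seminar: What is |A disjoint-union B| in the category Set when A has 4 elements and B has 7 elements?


In Set, the coproduct A + B is the disjoint union.
|A + B| = |A| + |B| = 4 + 7 = 11

11


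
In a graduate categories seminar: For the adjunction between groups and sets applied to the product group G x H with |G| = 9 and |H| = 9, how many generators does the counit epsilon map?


The counit epsilon_K: F(U(K)) -> K of the Free-Forgetful adjunction
maps |K| generators of F(U(K)) into K. For K = G x H (the product group),
|G x H| = |G| * |H|.
Total generators mapped = 9 * 9 = 81.

81


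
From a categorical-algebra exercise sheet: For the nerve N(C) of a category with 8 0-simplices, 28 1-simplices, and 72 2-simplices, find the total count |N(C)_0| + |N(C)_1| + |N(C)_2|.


The 2-skeleton of the nerve N(C) consists of simplices in dimensions 0, 1, 2:
  |N(C)_0| = 8 (objects)
  |N(C)_1| = 28 (morphisms)
  |N(C)_2| = 72 (composable pairs)
Total = 8 + 28 + 72 = 108

108


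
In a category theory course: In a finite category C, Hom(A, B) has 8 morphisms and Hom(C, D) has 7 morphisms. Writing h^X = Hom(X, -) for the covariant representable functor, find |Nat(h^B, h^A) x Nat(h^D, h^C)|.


By the Yoneda lemma, Nat(h^B, h^A) is isomorphic to Hom(A, B),
so |Nat(h^B, h^A)| = |Hom(A, B)| and |Nat(h^D, h^C)| = |Hom(C, D)|.
|Hom(A, B)| = 8, |Hom(C, D)| = 7.
|Nat(h^B, h^A) x Nat(h^D, h^C)| = 8 * 7 = 56

56


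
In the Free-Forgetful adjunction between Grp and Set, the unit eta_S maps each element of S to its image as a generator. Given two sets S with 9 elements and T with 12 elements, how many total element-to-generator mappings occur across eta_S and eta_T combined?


The unit eta_X: X -> U(F(X)) of the Free-Forgetful adjunction
maps each element of X to a generator of F(X). For X = S + T (disjoint
union in Set), |S + T| = |S| + |T|.
Total mappings = 9 + 12 = 21.

21


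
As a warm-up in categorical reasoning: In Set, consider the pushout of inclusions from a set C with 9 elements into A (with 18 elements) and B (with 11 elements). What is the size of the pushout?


The pushout A +_C B identifies the images of C in A and B.
|A +_C B| = |A| + |B| - |C| (for injections).
= 18 + 11 - 9 = 20

20


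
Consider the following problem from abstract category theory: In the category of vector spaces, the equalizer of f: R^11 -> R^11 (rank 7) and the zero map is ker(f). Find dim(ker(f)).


The equalizer of f and the zero map is ker(f).
By the rank-nullity theorem: dim(ker(f)) = dim(domain) - rank(f).
dim(ker(f)) = 11 - 7 = 4

4


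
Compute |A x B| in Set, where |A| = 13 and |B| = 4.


In Set, the product A x B is the Cartesian product.
By the universal property, |A x B| = |A| * |B|.
|A x B| = 13 * 4 = 52

52


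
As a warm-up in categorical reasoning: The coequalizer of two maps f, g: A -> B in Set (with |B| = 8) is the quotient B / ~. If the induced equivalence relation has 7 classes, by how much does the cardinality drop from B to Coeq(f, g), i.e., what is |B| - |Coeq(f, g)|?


The coequalizer Coeq(f, g) = B / ~ has one element per equivalence class.
|B| = 8, |Coeq(f, g)| = 7.
|B| - |Coeq(f, g)| = 8 - 7 = 1.

1


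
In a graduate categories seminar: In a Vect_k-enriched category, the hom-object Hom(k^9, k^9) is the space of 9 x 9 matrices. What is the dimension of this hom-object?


In Vect-enriched categories, Hom(k^n, k^m) is the space of m x n matrices.
dim(Hom(k^9, k^9)) = 9 * 9 = 81

81


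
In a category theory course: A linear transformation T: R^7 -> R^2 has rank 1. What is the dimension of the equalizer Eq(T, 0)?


The equalizer of f and the zero map is ker(f).
By the rank-nullity theorem: dim(ker(f)) = dim(domain) - rank(f).
dim(ker(f)) = 7 - 1 = 6

6


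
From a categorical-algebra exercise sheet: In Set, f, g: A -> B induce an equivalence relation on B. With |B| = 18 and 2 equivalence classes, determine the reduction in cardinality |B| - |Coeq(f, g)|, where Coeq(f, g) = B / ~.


The coequalizer Coeq(f, g) = B / ~ has one element per equivalence class.
|B| = 18, |Coeq(f, g)| = 2.
|B| - |Coeq(f, g)| = 18 - 2 = 16.

16


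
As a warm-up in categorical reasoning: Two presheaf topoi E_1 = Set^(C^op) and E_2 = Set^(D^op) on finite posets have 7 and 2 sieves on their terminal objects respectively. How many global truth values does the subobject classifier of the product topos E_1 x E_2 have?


In a product of presheaf topoi E_1 x E_2, the subobject classifier
is Omega = Omega_1 x Omega_2 (componentwise), so
|Omega(top)| = |Omega_1(top_1)| * |Omega_2(top_2)|.
= 7 * 2 = 14.

14


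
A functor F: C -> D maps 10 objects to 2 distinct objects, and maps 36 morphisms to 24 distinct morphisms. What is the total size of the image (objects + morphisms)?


The image of F consists of distinct objects and distinct morphisms.
|Im(F)| on objects = 2
|Im(F)| on morphisms = 24
Total image cardinality = 2 + 24 = 26

26


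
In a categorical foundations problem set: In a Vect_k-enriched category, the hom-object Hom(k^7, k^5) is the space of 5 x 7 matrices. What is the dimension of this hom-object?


In Vect-enriched categories, Hom(k^n, k^m) is the space of m x n matrices.
dim(Hom(k^7, k^5)) = 5 * 7 = 35

35


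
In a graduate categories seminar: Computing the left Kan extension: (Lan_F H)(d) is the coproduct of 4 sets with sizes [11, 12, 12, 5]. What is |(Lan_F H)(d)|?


Pointwise, the left Kan extension (Lan_F H)(d) is the colimit, indexed
by the comma category (F downarrow d), of H composed with the
projection (F downarrow d) -> C. Here that colimit is given
as a coproduct (disjoint union) of sets, so its cardinality is the
sum of the sizes of the summands.
Coproduct of sets with sizes: 11 + 12 + 12 + 5
= 40

40


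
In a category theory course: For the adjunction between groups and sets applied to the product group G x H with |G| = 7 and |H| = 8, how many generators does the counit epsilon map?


The counit epsilon_K: F(U(K)) -> K of the Free-Forgetful adjunction
maps |K| generators of F(U(K)) into K. For K = G x H (the product group),
|G x H| = |G| * |H|.
Total generators mapped = 7 * 8 = 56.

56


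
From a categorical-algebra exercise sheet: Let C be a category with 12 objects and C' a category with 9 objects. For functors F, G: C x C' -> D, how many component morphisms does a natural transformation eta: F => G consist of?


A natural transformation eta: F => G assigns one component morphism per
object of the domain category.
The domain is the product category C x C', so
|Ob(C x C')| = |Ob(C)| * |Ob(C')| = 12 * 9 = 108.
Therefore eta has 108 component morphisms.

108
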